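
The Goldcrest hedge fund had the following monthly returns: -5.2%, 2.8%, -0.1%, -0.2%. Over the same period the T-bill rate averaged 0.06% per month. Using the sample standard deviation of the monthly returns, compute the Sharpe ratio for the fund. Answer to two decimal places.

-0.22

r̄ = (-5.2 + 2.8 − 0.1 − 0.2) / 4 = -2.70 / 4 = -0.6750%
Sample std dev = √[33.1075 / 3] = 3.3220%
Sharpe = (r̄ − rf) / σ = (-0.6750 − 0.06) / 3.3220 = -0.7350 / 3.3220 = -0.2213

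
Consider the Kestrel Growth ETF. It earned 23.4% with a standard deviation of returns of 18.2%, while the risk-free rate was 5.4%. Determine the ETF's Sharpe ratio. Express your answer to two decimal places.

Sharpe = (Rp − Rf) / σp = (23.4% − 5.4%) / 18.2% = 18.00% / 18.2% = 0.9890

0.99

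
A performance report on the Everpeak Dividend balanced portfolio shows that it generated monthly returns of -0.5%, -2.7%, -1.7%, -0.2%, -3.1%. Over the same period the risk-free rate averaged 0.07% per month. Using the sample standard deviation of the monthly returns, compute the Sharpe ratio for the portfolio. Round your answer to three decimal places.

Mean return μ = -8.20 / 5 = -1.6400%
Σ(r − μ)² = (-0.5 − (-1.6400))² + (-2.7 − (-1.6400))² + (-1.7 − (-1.6400))² + … = 6.6320
σ = √[6.6320 / 4] = 1.2876%
Sharpe = (μ − rf) / σ = (-1.6400 − 0.07) / 1.2876 = -1.7100 / 1.2876 = -1.3281

-1.328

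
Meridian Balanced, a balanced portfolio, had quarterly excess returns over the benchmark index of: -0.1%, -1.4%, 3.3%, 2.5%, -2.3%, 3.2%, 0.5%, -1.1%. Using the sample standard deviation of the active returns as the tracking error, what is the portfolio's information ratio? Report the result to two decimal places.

r̄ = (-0.1 − 1.4 + 3.3 + 2.5 − 2.3 + 3.2 + 0.5 − 1.1) / 8 = 4.60 / 8 = 0.5750%
Σ(r − r̄)² = (-0.1 − 0.5750)² + (-1.4 − 0.5750)² + (3.3 − 0.5750)² + … = 33.4550
sample σ = √(33.4550 / 7) = √4.7793 = 2.1862%
IR = r̄ / tracking error = 0.5750 / 2.1862 = 0.2630

0.26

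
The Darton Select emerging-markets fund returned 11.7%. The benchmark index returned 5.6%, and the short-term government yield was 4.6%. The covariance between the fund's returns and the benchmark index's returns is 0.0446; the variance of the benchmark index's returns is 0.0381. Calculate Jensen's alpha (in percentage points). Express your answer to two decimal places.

5.93

β = Cov / Var = 0.0446 / 0.0381 = 1.1706
E[R] = Rf + β(Rm − Rf) = 4.6% + 1.1706 × (5.6% − 4.6%) = 5.7706%
α = Rp − E[R] = 11.7% − 5.7706% = 5.9294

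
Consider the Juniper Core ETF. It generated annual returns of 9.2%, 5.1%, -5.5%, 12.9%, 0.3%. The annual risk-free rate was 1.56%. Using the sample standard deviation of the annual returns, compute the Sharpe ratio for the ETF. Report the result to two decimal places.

0.39

μ = (9.2 + 5.1 − 5.5 + 12.9 + 0.3) / 5 = 4.4000%
Sample std dev = √[210.6000 / 4] = 7.2560%
Sharpe = (μ − rf) / σ = (4.4000 − 1.56) / 7.2560 = 2.8400 / 7.2560 = 0.3914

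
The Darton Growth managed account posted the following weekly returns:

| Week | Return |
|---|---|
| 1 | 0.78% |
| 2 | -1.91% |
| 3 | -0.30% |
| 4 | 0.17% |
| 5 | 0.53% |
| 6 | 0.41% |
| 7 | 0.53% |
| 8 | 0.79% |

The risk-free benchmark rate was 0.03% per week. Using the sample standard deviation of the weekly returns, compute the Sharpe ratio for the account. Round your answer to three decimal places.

Mean return r̄ = 1.000 / 8 = 0.1250%
Sample σ = √[Σ(r − r̄)² / 7] = √[5.6044 / 7] = √0.8006 = 0.8948%
Sharpe = (r̄ − rf) / σ = (0.1250 − 0.03) / 0.8948 = 0.0950 / 0.8948 = 0.1062

0.106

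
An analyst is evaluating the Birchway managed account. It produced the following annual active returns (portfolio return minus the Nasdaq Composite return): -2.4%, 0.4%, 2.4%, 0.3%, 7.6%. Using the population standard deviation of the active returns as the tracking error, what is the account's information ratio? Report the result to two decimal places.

r̄ = (-2.4 + 0.4 + 2.4 + 0.3 + 7.6) / 5 = 8.30 / 5 = 1.6600%
Population σ = √[Σ(r − r̄)² / 5] = √[55.7520 / 5] = √11.1504 = 3.3392%
IR = r̄ / tracking error = 1.6600 / 3.3392 = 0.4971

0.50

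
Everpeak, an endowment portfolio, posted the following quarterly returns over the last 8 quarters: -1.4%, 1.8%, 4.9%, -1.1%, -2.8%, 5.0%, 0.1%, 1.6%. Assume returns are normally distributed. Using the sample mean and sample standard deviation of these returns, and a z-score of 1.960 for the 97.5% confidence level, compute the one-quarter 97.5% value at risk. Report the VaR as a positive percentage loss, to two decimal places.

4.61

μ = (-1.4 + 1.8 + 4.9 − 1.1 − 2.8 + 5 + 0.1 + 1.6) / 8 = 8.10 / 8 = 1.0125%
Σ(r − μ)² = (-1.4 − 1.0125)² + (1.8 − 1.0125)² + (4.9 − 1.0125)² + … = 57.6288
sample σ = √(57.6288 / 7) = √8.2327 = 2.8693%
VaR = −(μ − z·σ) = −(1.0125 − 1.960 × 2.8693) = −(-4.6113) = 4.6113%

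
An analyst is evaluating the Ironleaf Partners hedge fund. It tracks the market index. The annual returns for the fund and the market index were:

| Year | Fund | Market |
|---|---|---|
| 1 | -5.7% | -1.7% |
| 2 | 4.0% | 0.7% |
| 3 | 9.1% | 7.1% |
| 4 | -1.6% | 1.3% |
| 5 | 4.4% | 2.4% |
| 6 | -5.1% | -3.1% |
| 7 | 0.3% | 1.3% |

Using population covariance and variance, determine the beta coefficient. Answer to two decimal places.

1.51

r̄p = 0.7714%,  r̄m = 1.1429%
Cov = Σ(rp − r̄p)(rm − r̄m) / 7 = 13.6584
Var(rm) = Σ(rm − r̄m)² / 7 = 9.0567
β = Cov / Var = 13.6584 / 9.0567 = 1.5081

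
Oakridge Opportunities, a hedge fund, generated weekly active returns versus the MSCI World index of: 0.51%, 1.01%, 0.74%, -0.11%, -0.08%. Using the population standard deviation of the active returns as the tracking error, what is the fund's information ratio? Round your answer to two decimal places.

r̄ = (0.51 + 1.01 + 0.74 − 0.11 − 0.08) / 5 = 2.070 / 5 = 0.4140%
Σ(r − r̄)² = (0.51 − 0.4140)² + (1.01 − 0.4140)² + … = 0.9893
σ = √[0.9893 / 5] = 0.4448%
IR = r̄ / tracking error = 0.4140 / 0.4448 = 0.9308

0.93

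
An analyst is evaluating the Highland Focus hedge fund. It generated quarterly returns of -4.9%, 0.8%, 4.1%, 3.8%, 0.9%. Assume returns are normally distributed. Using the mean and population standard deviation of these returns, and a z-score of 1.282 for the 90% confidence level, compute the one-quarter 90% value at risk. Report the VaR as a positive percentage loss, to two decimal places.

r̄ = (-4.9 + 0.8 + 4.1 + 3.8 + 0.9) / 5 = 4.70 / 5 = 0.9400%
Population σ = √[Σ(r − r̄)² / 5] = √[52.2920 / 5] = √10.4584 = 3.2339%
VaR = −(r̄ − z·σ) = −(0.9400 − 1.282 × 3.2339) = −(-3.2059) = 3.2059%

3.21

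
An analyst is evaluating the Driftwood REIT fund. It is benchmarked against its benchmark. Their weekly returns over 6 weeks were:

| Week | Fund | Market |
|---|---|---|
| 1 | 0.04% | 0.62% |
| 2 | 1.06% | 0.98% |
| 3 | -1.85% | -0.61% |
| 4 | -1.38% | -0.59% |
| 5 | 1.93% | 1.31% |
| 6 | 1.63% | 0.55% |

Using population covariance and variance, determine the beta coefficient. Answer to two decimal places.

r̄p = 0.2383%,  r̄m = 0.3767%
Cov = Σ(rp − r̄p)(rm − r̄m) / 6 = 0.9821
Var(rm) = Σ(rm − r̄m)² / 6 = 0.5387
β = Cov / Var = 0.9821 / 0.5387 = 1.8231

1.82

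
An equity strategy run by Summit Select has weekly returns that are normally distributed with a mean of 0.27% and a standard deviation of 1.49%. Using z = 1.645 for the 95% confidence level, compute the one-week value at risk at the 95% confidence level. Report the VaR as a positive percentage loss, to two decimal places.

2.18

VaR (as % loss) = −(μ − z·σ) = −(0.27% − 1.645 × 1.49%) = −(-2.18105%) = 2.18105%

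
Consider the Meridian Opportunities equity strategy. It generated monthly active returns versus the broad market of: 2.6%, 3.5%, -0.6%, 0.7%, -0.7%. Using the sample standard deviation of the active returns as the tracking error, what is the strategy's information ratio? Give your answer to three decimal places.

0.582

r̄ = (2.6 + 3.5 − 0.6 + 0.7 − 0.7) / 5 = 1.1000%
Sample std dev = √[14.3000 / 4] = 1.8908%
IR = r̄ / tracking error = 1.1000 / 1.8908 = 0.5818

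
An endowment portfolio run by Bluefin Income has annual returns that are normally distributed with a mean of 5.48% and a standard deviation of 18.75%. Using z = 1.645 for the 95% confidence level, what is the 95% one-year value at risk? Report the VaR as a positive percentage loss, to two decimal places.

25.36

VaR (as % loss) = −(μ − z·σ) = −(5.48% − 1.645 × 18.75%) = −(-25.36375%) = 25.36375%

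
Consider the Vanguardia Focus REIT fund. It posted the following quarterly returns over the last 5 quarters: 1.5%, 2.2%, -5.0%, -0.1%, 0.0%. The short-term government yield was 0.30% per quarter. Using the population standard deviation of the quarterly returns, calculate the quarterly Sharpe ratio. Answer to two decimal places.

r̄ = (1.5 + 2.2 − 5 − 0.1 + 0) / 5 = -1.40 / 5 = -0.2800%
Population std dev = √[31.7080 / 5] = 2.5183%
Sharpe = (r̄ − rf) / σ = (-0.2800 − 0.3) / 2.5183 = -0.5800 / 2.5183 = -0.2303

-0.23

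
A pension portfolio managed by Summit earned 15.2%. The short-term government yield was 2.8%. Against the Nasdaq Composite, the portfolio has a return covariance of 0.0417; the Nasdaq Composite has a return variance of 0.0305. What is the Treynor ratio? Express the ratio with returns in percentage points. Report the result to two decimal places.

β = Cov / Var = 0.0417 / 0.0305 = 1.3672
Treynor = (Rp − Rf) / β = (15.2% − 2.8%) / 1.3672 = 12.40 / 1.3672 = 9.0696

9.07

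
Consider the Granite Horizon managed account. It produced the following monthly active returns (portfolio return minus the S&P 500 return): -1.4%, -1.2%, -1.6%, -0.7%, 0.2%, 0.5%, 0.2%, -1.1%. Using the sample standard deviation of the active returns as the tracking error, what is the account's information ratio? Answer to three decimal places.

-0.775

r̄ = (-1.4 − 1.2 − 1.6 − 0.7 + 0.2 + 0.5 + 0.2 − 1.1) / 8 = -0.6375%
Σ(r − r̄)² = (-1.4 − (-0.6375))² + (-1.2 − (-0.6375))² + (-1.6 − (-0.6375))² + … = 4.7388
σ = √[4.7388 / 7] = 0.8228%
IR = r̄ / tracking error = -0.6375 / 0.8228 = -0.7748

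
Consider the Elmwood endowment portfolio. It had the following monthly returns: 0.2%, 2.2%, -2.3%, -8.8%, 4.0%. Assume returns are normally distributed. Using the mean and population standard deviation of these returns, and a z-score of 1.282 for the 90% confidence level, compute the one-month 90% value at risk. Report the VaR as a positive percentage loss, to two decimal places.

6.65

μ = (0.2 + 2.2 − 2.3 − 8.8 + 4) / 5 = -0.9400%
Σ(r − μ)² = (0.2 − (-0.9400))² + (2.2 − (-0.9400))² + (-2.3 − (-0.9400))² + … = 99.1920
population σ = √(99.1920 / 5) = √19.8384 = 4.4540%
VaR = −(μ − z·σ) = −(-0.9400 − 1.282 × 4.4540) = −(-6.6500) = 6.6500%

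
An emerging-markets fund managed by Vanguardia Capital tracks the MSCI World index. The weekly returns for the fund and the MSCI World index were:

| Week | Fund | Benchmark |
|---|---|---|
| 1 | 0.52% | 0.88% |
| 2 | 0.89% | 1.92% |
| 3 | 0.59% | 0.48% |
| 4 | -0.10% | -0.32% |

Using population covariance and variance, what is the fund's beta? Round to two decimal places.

0.41

r̄p = 0.4750%,  r̄m = 0.7400%
Cov = Σ(rp − r̄p)(rm − r̄m) / 4 = 0.2689
Var(rm) = Σ(rm − r̄m)² / 4 = 0.6508
β = Cov / Var = 0.2689 / 0.6508 = 0.4132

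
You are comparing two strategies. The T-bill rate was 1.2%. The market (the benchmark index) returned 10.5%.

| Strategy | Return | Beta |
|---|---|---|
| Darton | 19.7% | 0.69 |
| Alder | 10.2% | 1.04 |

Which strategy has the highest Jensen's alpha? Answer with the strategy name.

Darton: α = 19.7% − [1.2% + 0.69 × (10.5% − 1.2%)] = 12.083
Alder: α = 10.2% − [1.2% + 1.04 × (10.5% − 1.2%)] = -0.672
Highest: Darton (12.083).

Darton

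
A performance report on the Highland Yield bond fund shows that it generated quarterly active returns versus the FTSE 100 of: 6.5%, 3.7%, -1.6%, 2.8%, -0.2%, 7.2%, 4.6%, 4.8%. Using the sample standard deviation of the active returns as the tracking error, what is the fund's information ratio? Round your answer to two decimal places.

1.13

r̄ = (6.5 + 3.7 − 1.6 + 2.8 − 0.2 + 7.2 + 4.6 + 4.8) / 8 = 3.4750%
Σ(r − r̄)² = (6.5 − 3.4750)² + (3.7 − 3.4750)² + (-1.6 − 3.4750)² + … = 65.8150
sample σ = √(65.8150 / 7) = √9.4021 = 3.0663%
IR = r̄ / tracking error = 3.4750 / 3.0663 = 1.1333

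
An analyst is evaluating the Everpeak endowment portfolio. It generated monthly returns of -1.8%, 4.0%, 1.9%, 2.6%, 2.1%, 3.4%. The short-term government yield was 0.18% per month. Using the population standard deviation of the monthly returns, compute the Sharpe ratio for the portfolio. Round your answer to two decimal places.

Mean return r̄ = 12.20 / 6 = 2.0333%
Σ(r − r̄)² = 20.7733; population σ = √(20.7733/6) = 1.8607%
Sharpe = (r̄ − rf) / σ = (2.0333 − 0.18) / 1.8607 = 1.8533 / 1.8607 = 0.9960

1.00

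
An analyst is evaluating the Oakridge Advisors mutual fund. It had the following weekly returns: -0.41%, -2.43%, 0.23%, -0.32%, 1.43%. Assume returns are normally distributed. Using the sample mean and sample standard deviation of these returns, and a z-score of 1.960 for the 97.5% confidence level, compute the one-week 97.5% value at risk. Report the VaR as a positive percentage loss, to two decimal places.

r̄ = (-0.41 − 2.43 + 0.23 − 0.32 + 1.43) / 5 = -0.3000%
Sample std dev = √[7.8232 / 4] = 1.3985%
VaR = −(r̄ − z·σ) = −(-0.3000 − 1.960 × 1.3985) = −(-3.0411) = 3.0411%

3.04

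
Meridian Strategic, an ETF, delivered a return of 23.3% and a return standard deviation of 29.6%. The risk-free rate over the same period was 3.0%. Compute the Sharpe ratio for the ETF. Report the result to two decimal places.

0.69

Sharpe = (Rp − Rf) / σp = (23.3% − 3.0%) / 29.6% = 20.30% / 29.6% = 0.6858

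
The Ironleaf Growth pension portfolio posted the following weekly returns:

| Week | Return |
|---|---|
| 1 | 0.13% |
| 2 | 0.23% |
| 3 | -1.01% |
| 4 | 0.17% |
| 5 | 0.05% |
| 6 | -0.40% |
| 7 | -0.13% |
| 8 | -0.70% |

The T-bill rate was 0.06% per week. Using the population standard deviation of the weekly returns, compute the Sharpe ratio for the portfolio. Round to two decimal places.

-0.63

Mean return μ = -1.660 / 8 = -0.2075%
Population σ = √[Σ(r − μ)² / 8] = √[1.4438 / 8] = √0.1805 = 0.4249%
Sharpe = (μ − rf) / σ = (-0.2075 − 0.06) / 0.4249 = -0.2675 / 0.4249 = -0.6296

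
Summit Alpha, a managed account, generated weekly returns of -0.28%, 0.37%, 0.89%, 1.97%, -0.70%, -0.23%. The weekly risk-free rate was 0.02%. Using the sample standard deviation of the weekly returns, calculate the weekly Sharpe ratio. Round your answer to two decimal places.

r̄ = (-0.28 + 0.37 + 0.89 + 1.97 − 0.7 − 0.23) / 6 = 0.3367%
Sample σ = √[Σ(r − r̄)² / 5] = √[4.7511 / 5] = √0.9502 = 0.9748%
Sharpe = (r̄ − rf) / σ = (0.3367 − 0.02) / 0.9748 = 0.3167 / 0.9748 = 0.3249

0.32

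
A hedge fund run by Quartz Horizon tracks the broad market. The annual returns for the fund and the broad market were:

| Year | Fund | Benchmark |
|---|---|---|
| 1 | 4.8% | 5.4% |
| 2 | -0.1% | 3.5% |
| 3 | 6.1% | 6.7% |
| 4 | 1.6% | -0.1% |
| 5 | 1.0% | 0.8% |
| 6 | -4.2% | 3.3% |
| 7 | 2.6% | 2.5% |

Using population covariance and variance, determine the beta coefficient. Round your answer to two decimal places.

0.65

r̄p = 1.6857%,  r̄m = 3.1571%
Cov = Σ(rp − r̄p)(rm − r̄m) / 7 = 3.2094
Var(rm) = Σ(rm − r̄m)² / 7 = 4.9024
β = Cov / Var = 3.2094 / 4.9024 = 0.6547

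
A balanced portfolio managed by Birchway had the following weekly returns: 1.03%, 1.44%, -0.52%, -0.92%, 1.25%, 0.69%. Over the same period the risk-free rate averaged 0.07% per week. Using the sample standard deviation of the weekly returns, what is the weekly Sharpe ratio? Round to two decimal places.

r̄ = (1.03 + 1.44 − 0.52 − 0.92 + 1.25 + 0.69) / 6 = 2.970 / 6 = 0.4950%
Σ(r − r̄)² = (1.03 − 0.4950)² + (1.44 − 0.4950)² + … = 4.8198
sample σ = √(4.8198 / 5) = √0.9640 = 0.9818%
Sharpe = (r̄ − rf) / σ = (0.4950 − 0.07) / 0.9818 = 0.4250 / 0.9818 = 0.4329

0.43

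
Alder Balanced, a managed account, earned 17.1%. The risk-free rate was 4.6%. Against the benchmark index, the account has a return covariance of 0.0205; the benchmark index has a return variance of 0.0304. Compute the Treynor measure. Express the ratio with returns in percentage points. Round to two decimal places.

18.54

β = Cov / Var = 0.0205 / 0.0304 = 0.6743
Treynor = (Rp − Rf) / β = (17.1% − 4.6%) / 0.6743 = 12.50 / 0.6743 = 18.5377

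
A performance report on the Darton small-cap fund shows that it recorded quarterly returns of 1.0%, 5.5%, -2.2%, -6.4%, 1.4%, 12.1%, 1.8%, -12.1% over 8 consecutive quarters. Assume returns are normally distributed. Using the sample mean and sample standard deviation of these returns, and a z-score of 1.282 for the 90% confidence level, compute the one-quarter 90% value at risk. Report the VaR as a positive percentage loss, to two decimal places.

r̄ = (1 + 5.5 − 2.2 − 6.4 + 1.4 + 12.1 + 1.8 − 12.1) / 8 = 0.1375%
Σ(r − r̄)² = (1 − 0.1375)² + (5.5 − 0.1375)² + … = 374.9188
sample σ = √(374.9188 / 7) = √53.5598 = 7.3185%
VaR = −(r̄ − z·σ) = −(0.1375 − 1.282 × 7.3185) = −(-9.2448) = 9.2448%

9.24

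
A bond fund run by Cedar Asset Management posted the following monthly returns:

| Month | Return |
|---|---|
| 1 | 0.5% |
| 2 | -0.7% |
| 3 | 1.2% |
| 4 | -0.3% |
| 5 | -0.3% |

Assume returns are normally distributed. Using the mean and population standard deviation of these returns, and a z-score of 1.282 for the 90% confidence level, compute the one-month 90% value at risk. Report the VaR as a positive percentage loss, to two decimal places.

0.79

μ = (0.5 − 0.7 + 1.2 − 0.3 − 0.3) / 5 = 0.40 / 5 = 0.0800%
Population σ = √[Σ(r − μ)² / 5] = √[2.3280 / 5] = √0.4656 = 0.6823%
VaR = −(μ − z·σ) = −(0.0800 − 1.282 × 0.6823) = −(-0.7947) = 0.7947%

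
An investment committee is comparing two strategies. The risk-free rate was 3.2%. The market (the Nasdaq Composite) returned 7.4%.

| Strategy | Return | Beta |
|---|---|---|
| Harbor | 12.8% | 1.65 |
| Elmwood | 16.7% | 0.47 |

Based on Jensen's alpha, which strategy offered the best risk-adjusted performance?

Harbor: α = 12.8% − [3.2% + 1.65 × (7.4% − 3.2%)] = 2.670
Elmwood: α = 16.7% − [3.2% + 0.47 × (7.4% − 3.2%)] = 11.526
Highest: Elmwood (11.526).

Elmwood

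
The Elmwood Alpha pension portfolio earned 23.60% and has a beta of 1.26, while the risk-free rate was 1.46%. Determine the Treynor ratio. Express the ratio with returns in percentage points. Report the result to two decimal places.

Treynor = (Rp − Rf) / β = (23.60% − 1.46%) / 1.26 = 22.14 / 1.26 = 17.5714

17.57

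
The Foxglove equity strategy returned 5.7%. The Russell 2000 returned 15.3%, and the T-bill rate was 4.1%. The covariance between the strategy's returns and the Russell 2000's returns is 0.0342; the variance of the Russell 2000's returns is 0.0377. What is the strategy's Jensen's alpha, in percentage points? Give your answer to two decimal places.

β = Cov / Var = 0.0342 / 0.0377 = 0.9072
E[R] = Rf + β(Rm − Rf) = 4.1% + 0.9072 × (15.3% − 4.1%) = 14.2606%
α = Rp − E[R] = 5.7% − 14.2606% = -8.5606

-8.56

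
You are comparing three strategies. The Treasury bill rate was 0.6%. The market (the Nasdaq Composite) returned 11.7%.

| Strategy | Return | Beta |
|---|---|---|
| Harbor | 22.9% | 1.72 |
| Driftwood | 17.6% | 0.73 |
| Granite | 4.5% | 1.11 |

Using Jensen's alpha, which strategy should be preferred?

Harbor: α = 22.9% − [0.6% + 1.72 × (11.7% − 0.6%)] = 3.208
Driftwood: α = 17.6% − [0.6% + 0.73 × (11.7% − 0.6%)] = 8.897
Granite: α = 4.5% − [0.6% + 1.11 × (11.7% − 0.6%)] = -8.421
Highest: Driftwood (8.897).

Driftwood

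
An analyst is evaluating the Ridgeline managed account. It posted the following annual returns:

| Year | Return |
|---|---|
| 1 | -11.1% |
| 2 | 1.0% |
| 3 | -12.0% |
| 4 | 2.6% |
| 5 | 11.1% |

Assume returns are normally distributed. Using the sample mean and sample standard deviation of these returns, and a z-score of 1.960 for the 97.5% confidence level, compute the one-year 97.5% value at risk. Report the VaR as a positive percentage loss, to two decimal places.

20.89

Mean return r̄ = -8.40 / 5 = -1.6800%
Sample σ = √[Σ(r − r̄)² / 4] = √[384.0680 / 4] = √96.0170 = 9.7988%
VaR = −(r̄ − z·σ) = −(-1.6800 − 1.960 × 9.7988) = −(-20.8856) = 20.8856%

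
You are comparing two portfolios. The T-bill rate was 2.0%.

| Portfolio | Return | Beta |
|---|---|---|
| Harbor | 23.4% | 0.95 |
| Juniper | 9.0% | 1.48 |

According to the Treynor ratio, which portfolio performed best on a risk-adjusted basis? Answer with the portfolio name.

Harbor

Harbor: Treynor = (23.4% − 2.0%) / 0.95 = 22.526
Juniper: Treynor = (9.0% − 2.0%) / 1.48 = 4.730
Highest: Harbor (22.526).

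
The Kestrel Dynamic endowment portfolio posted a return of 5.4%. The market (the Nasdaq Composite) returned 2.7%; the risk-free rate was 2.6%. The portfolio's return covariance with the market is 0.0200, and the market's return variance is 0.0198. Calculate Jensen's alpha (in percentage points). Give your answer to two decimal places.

2.70

β = Cov / Var = 0.0200 / 0.0198 = 1.0101
E[R] = Rf + β(Rm − Rf) = 2.6% + 1.0101 × (2.7% − 2.6%) = 2.7010%
α = Rp − E[R] = 5.4% − 2.7010% = 2.6990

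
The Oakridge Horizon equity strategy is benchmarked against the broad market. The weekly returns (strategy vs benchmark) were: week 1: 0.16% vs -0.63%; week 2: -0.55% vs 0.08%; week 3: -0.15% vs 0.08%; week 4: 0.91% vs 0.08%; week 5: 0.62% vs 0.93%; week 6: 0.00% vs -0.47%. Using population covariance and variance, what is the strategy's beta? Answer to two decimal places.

0.32

r̄p = 0.1650%,  r̄m = 0.0117%
Cov = Σ(rp − r̄p)(rm − r̄m) / 6 = 0.0802
Var(rm) = Σ(rm − r̄m)² / 6 = 0.2502
β = Cov / Var = 0.0802 / 0.2502 = 0.3205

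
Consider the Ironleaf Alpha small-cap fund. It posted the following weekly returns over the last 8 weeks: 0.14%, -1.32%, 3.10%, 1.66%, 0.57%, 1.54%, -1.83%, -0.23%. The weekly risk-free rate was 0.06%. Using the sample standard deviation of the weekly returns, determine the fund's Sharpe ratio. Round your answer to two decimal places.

0.24

μ = (0.14 − 1.32 + 3.1 + 1.66 + 0.57 + 1.54 − 1.83 − 0.23) / 8 = 0.4538%
Sample σ = √[Σ(r − μ)² / 7] = √[18.5788 / 7] = √2.6541 = 1.6291%
Sharpe = (μ − rf) / σ = (0.4538 − 0.06) / 1.6291 = 0.3938 / 1.6291 = 0.2417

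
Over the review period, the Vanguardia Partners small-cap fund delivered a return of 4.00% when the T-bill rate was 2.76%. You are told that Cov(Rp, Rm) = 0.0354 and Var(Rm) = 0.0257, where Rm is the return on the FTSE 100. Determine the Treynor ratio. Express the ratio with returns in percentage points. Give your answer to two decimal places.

β = Cov / Var = 0.0354 / 0.0257 = 1.3774
Treynor = (Rp − Rf) / β = (4.00% − 2.76%) / 1.3774 = 1.24 / 1.3774 = 0.9002

0.90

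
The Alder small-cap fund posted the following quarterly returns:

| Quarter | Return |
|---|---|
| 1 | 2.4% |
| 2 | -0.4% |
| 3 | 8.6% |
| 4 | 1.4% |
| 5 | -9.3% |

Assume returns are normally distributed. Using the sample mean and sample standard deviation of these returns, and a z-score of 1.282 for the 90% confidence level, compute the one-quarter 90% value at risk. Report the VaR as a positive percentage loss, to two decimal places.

7.74

Mean return r̄ = 2.70 / 5 = 0.5400%
Sample std dev = √[166.8720 / 4] = 6.4589%
VaR = −(r̄ − z·σ) = −(0.5400 − 1.282 × 6.4589) = −(-7.7403) = 7.7403%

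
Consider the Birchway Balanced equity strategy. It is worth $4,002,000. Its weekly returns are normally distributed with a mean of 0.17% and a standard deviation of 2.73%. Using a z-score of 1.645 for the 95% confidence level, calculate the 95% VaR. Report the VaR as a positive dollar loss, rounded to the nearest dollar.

Return at the 95% tail: μ − z·σ = 0.17% − 1.645 × 2.73% = 0.17 − 4.49085 = -4.32085%
VaR = −(-4.32085%) × $4,002,000 = 4.32085% × $4,002,000 = $172,920

$172,920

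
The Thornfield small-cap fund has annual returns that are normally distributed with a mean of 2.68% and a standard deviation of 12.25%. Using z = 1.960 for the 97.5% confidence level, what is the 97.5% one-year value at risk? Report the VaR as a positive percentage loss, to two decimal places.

VaR (as % loss) = −(μ − z·σ) = −(2.68% − 1.960 × 12.25%) = −(-21.3300%) = 21.3300%

21.33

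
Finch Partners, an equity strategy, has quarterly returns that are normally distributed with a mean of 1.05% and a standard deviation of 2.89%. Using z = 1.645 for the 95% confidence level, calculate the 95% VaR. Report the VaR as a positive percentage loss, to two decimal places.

VaR (as % loss) = −(μ − z·σ) = −(1.05% − 1.645 × 2.89%) = −(-3.70405%) = 3.70405%

3.70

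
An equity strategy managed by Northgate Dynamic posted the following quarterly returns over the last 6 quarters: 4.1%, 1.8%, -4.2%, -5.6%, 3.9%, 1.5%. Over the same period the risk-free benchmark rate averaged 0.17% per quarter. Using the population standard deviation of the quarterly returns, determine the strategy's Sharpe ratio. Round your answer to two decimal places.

r̄ = (4.1 + 1.8 − 4.2 − 5.6 + 3.9 + 1.5) / 6 = 0.2500%
Σ(r − r̄)² = (4.1 − 0.2500)² + (1.8 − 0.2500)² + … = 86.1350
σ = √[86.1350 / 6] = 3.7889%
Sharpe = (r̄ − rf) / σ = (0.2500 − 0.17) / 3.7889 = 0.0800 / 3.7889 = 0.0211

0.02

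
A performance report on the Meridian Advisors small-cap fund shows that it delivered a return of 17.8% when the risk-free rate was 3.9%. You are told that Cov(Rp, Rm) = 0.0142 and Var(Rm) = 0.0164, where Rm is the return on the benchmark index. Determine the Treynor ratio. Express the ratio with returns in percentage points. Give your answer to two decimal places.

β = Cov / Var = 0.0142 / 0.0164 = 0.8659
Treynor = (Rp − Rf) / β = (17.8% − 3.9%) / 0.8659 = 13.90 / 0.8659 = 16.0527

16.05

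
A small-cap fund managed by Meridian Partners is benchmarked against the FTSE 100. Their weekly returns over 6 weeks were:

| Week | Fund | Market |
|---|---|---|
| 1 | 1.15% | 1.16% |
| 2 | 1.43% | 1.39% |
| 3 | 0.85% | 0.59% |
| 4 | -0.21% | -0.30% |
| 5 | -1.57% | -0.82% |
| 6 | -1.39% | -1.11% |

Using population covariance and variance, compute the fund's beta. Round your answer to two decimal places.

1.22

r̄p = 0.0433%,  r̄m = 0.1517%
Cov = Σ(rp − r̄p)(rm − r̄m) / 6 = 1.1128
Var(rm) = Σ(rm − r̄m)² / 6 = 0.9137
β = Cov / Var = 1.1128 / 0.9137 = 1.2179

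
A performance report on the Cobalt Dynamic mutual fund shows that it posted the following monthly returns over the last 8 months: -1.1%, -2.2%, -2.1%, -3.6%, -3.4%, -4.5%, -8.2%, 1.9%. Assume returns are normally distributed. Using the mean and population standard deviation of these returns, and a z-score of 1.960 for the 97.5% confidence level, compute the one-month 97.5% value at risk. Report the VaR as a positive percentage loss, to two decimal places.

8.21

Mean return r̄ = -23.20 / 8 = -2.9000%
Population std dev = √[58.8000 / 8] = 2.7111%
VaR = −(r̄ − z·σ) = −(-2.9000 − 1.960 × 2.7111) = −(-8.2138) = 8.2138%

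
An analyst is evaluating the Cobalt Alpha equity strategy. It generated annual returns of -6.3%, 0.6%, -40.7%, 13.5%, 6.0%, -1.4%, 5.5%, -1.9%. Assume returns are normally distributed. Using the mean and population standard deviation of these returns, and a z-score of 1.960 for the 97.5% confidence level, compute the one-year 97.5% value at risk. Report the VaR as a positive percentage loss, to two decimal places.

33.09

r̄ = (-6.3 + 0.6 − 40.7 + 13.5 + 6 − 1.4 + 5.5 − 1.9) / 8 = -24.70 / 8 = -3.0875%
Population σ = √[Σ(r − r̄)² / 8] = √[1874.3488 / 8] = √234.2936 = 15.3067%
VaR = −(r̄ − z·σ) = −(-3.0875 − 1.960 × 15.3067) = −(-33.0886) = 33.0886%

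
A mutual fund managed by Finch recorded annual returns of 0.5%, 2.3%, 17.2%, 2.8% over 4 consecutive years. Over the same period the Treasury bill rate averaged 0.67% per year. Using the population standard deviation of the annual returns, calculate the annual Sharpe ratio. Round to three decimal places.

0.751

r̄ = (0.5 + 2.3 + 17.2 + 2.8) / 4 = 5.7000%
Σ(r − r̄)² = (0.5 − 5.7000)² + (2.3 − 5.7000)² + … = 179.2600
σ = √[179.2600 / 4] = 6.6944%
Sharpe = (r̄ − rf) / σ = (5.7000 − 0.67) / 6.6944 = 5.0300 / 6.6944 = 0.7514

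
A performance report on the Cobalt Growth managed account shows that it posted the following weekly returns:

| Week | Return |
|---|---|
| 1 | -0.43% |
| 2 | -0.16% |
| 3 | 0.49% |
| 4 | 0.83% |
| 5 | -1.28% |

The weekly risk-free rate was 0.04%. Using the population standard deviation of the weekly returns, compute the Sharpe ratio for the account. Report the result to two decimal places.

μ = (-0.43 − 0.16 + 0.49 + 0.83 − 1.28) / 5 = -0.550 / 5 = -0.1100%
Σ(r − μ)² = 2.7174; population σ = √(2.7174/5) = 0.7372%
Sharpe = (μ − rf) / σ = (-0.1100 − 0.04) / 0.7372 = -0.1500 / 0.7372 = -0.2035

-0.20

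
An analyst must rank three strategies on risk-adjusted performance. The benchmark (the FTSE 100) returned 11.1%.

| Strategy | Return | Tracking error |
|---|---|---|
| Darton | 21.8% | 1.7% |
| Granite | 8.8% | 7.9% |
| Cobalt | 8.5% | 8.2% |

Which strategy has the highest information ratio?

Darton

Darton: IR = (21.8% − 11.1%) / 1.7% = 6.294
Granite: IR = (8.8% − 11.1%) / 7.9% = -0.291
Cobalt: IR = (8.5% − 11.1%) / 8.2% = -0.317
Highest: Darton (6.294).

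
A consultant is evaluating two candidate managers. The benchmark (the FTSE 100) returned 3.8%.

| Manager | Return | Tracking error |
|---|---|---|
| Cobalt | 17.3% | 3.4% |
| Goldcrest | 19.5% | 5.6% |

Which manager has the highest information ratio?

Cobalt

Cobalt: IR = (17.3% − 3.8%) / 3.4% = 3.971
Goldcrest: IR = (19.5% − 3.8%) / 5.6% = 2.804
Highest: Cobalt (3.971).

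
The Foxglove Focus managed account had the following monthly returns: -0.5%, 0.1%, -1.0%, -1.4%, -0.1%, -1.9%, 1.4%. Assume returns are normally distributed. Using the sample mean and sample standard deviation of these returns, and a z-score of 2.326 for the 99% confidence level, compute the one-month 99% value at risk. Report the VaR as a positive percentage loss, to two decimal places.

3.02

r̄ = (-0.5 + 0.1 − 1 − 1.4 − 0.1 − 1.9 + 1.4) / 7 = -3.40 / 7 = -0.4857%
Sample std dev = √[7.1486 / 6] = 1.0915%
VaR = −(r̄ − z·σ) = −(-0.4857 − 2.326 × 1.0915) = −(-3.0245) = 3.0245%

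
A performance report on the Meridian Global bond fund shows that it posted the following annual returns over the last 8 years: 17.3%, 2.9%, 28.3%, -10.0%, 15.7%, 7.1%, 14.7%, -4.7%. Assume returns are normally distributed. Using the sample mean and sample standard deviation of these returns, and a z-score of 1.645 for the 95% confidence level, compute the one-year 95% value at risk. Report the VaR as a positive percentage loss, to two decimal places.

11.79

r̄ = (17.3 + 2.9 + 28.3 − 10 + 15.7 + 7.1 + 14.7 − 4.7) / 8 = 71.30 / 8 = 8.9125%
Σ(r − r̄)² = (17.3 − 8.9125)² + (2.9 − 8.9125)² + (28.3 − 8.9125)² + … = 1108.2088
sample σ = √(1108.2088 / 7) = √158.3155 = 12.5823%
VaR = −(r̄ − z·σ) = −(8.9125 − 1.645 × 12.5823) = −(-11.7854) = 11.7854%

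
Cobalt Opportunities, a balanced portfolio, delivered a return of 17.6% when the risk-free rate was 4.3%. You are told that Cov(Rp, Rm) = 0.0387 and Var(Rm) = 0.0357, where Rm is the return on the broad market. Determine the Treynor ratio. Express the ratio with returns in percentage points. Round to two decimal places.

12.27

β = Cov / Var = 0.0387 / 0.0357 = 1.0840
Treynor = (Rp − Rf) / β = (17.6% − 4.3%) / 1.0840 = 13.30 / 1.0840 = 12.2694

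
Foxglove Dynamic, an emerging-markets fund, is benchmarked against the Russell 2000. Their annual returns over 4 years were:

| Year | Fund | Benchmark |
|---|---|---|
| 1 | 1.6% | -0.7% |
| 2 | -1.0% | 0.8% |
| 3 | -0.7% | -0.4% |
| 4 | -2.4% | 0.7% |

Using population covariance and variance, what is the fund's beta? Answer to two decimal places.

r̄p = -0.6250%,  r̄m = 0.1000%
Cov = Σ(rp − r̄p)(rm − r̄m) / 4 = -0.7675
Var(rm) = Σ(rm − r̄m)² / 4 = 0.4350
β = Cov / Var = -0.7675 / 0.4350 = -1.7644

-1.76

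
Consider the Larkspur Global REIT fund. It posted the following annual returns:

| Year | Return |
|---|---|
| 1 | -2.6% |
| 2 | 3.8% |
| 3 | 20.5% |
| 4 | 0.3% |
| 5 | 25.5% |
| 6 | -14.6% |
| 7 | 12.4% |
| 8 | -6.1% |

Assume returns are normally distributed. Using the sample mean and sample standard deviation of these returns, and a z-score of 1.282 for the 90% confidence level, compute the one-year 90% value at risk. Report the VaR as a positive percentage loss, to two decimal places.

12.60

Mean return r̄ = 39.20 / 8 = 4.9000%
Σ(r − r̄)² = (-2.6 − 4.9000)² + (3.8 − 4.9000)² + (20.5 − 4.9000)² + … = 1303.8400
σ = √[1303.8400 / 7] = 13.6478%
VaR = −(r̄ − z·σ) = −(4.9000 − 1.282 × 13.6478) = −(-12.5965) = 12.5965%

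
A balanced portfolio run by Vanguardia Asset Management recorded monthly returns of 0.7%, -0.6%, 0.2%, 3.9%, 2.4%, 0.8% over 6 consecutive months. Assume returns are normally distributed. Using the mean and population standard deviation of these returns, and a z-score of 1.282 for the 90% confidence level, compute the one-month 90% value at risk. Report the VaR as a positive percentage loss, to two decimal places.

Mean return μ = 7.40 / 6 = 1.2333%
Σ(r − μ)² = (0.7 − 1.2333)² + (-0.6 − 1.2333)² + (0.2 − 1.2333)² + … = 13.3733
population σ = √(13.3733 / 6) = √2.2289 = 1.4930%
VaR = −(μ − z·σ) = −(1.2333 − 1.282 × 1.4930) = −(-0.6807) = 0.6807%

0.68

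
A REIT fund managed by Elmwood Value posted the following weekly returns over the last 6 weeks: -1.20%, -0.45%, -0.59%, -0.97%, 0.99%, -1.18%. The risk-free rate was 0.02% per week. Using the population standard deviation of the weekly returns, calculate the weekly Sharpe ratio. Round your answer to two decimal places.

r̄ = (-1.2 − 0.45 − 0.59 − 0.97 + 0.99 − 1.18) / 6 = -0.5667%
Population σ = √[Σ(r − r̄)² / 6] = √[3.3773 / 6] = √0.5629 = 0.7503%
Sharpe = (r̄ − rf) / σ = (-0.5667 − 0.02) / 0.7503 = -0.5867 / 0.7503 = -0.7820

-0.78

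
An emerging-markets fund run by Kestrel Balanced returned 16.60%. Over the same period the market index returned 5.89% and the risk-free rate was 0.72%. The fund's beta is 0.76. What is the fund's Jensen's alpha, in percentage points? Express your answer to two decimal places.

11.95

CAPM expected return = Rf + β(Rm − Rf) = 0.72% + 0.76 × (5.89% − 0.72%) = 0.72 + 0.76 × 5.17 = 4.6492%
Jensen's α = Rp − E[R] = 16.60% − 4.6492% = 11.9508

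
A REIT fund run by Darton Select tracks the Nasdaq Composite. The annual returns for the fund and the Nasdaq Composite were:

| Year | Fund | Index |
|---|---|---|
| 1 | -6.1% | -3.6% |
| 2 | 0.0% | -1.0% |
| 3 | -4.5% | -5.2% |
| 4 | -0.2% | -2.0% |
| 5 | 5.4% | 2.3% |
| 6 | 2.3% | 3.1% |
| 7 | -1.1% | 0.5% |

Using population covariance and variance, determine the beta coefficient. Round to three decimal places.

1.110

r̄p = -0.6000%,  r̄m = -0.8429%
Cov = Σ(rp − r̄p)(rm − r̄m) / 7 = 8.7457
Var(rm) = Σ(rm − r̄m)² / 7 = 7.8824
β = Cov / Var = 8.7457 / 7.8824 = 1.1095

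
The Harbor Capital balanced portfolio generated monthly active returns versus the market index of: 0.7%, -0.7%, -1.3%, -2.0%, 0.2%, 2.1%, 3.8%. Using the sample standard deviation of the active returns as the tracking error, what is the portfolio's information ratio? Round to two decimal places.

r̄ = (0.7 − 0.7 − 1.3 − 2 + 0.2 + 2.1 + 3.8) / 7 = 2.80 / 7 = 0.4000%
Sample σ = √[Σ(r − r̄)² / 6] = √[24.4400 / 6] = √4.0733 = 2.0182%
IR = r̄ / tracking error = 0.4000 / 2.0182 = 0.1982

0.20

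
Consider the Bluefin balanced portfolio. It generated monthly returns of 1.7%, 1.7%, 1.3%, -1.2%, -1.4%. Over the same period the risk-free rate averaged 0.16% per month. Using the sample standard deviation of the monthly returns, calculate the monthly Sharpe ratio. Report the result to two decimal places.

0.16

Mean return μ = 2.10 / 5 = 0.4200%
Σ(r − μ)² = 9.9880; sample σ = √(9.9880/4) = 1.5802%
Sharpe = (μ − rf) / σ = (0.4200 − 0.16) / 1.5802 = 0.2600 / 1.5802 = 0.1645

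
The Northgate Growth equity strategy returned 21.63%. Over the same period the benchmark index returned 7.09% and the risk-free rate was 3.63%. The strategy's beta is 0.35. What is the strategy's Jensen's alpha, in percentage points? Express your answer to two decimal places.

16.79

CAPM expected return = Rf + β(Rm − Rf) = 3.63% + 0.35 × (7.09% − 3.63%) = 3.63 + 0.35 × 3.46 = 4.8410%
Jensen's α = Rp − E[R] = 21.63% − 4.8410% = 16.7890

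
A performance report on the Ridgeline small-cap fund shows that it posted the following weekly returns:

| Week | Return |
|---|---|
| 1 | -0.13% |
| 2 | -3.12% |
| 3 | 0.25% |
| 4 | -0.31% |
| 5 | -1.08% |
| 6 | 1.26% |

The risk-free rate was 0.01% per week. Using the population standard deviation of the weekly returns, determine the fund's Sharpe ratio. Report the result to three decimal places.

Mean return μ = -3.130 / 6 = -0.5217%
Σ(r − μ)² = 11.0311; population σ = √(11.0311/6) = 1.3559%
Sharpe = (μ − rf) / σ = (-0.5217 − 0.01) / 1.3559 = -0.5317 / 1.3559 = -0.3921

-0.392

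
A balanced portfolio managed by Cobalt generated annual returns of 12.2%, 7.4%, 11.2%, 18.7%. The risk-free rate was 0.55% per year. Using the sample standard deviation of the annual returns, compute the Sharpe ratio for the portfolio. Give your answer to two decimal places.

Mean return r̄ = 49.50 / 4 = 12.3750%
Sample std dev = √[66.1675 / 3] = 4.6964%
Sharpe = (r̄ − rf) / σ = (12.3750 − 0.55) / 4.6964 = 11.8250 / 4.6964 = 2.5179

2.52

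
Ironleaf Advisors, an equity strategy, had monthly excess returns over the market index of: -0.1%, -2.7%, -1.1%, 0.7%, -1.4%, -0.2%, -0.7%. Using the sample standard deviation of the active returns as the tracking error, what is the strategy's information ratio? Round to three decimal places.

Mean return r̄ = -5.50 / 7 = -0.7857%
Σ(r − r̄)² = 7.1686; sample σ = √(7.1686/6) = 1.0931%
IR = r̄ / tracking error = -0.7857 / 1.0931 = -0.7188

-0.719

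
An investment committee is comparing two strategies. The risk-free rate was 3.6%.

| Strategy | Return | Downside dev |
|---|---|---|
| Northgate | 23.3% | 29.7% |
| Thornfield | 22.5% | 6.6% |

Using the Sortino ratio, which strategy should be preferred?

Thornfield

Northgate: Sortino ratio = (23.3% − 3.6%) / 29.7% = 0.663
Thornfield: Sortino ratio = (22.5% − 3.6%) / 6.6% = 2.864
Highest: Thornfield (2.864).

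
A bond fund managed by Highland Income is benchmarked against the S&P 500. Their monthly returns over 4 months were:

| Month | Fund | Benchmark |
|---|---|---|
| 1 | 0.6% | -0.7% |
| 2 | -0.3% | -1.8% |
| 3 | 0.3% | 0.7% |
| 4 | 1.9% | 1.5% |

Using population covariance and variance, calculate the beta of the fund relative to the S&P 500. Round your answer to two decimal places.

0.52

r̄p = 0.6250%,  r̄m = -0.0750%
Cov = Σ(rp − r̄p)(rm − r̄m) / 4 = 0.8419
Var(rm) = Σ(rm − r̄m)² / 4 = 1.6119
β = Cov / Var = 0.8419 / 1.6119 = 0.5223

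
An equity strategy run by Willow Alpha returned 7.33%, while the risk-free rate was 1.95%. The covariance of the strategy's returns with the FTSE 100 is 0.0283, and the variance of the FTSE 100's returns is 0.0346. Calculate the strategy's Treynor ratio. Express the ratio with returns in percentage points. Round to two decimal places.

6.58

β = Cov / Var = 0.0283 / 0.0346 = 0.8179
Treynor = (Rp − Rf) / β = (7.33% − 1.95%) / 0.8179 = 5.38 / 0.8179 = 6.5778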